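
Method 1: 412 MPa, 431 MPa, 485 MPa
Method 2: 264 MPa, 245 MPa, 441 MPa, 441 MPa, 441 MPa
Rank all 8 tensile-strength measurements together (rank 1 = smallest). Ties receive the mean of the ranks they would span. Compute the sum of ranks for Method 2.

21

Sorted (ascending): 245, 264, 412, 431, 441, 441, 441, 485
The 3 values of 441 occupy positions 5–7 → average rank 6.
Method 2 values → pooled ranks: 264→2, 245→1, 441→6, 441→6, 441→6
Rank sum = 2 + 1 + 6 + 6 + 6 = 21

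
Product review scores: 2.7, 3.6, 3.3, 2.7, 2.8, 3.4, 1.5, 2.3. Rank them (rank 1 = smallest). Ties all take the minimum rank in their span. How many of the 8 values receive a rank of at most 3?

Sorted (ascending): 1.5, 2.3, 2.7, 2.7, 2.8, 3.3, 3.4, 3.6
The 2 values of 2.7 occupy positions 3–4 → each gets rank 3.
Ranks ≤ 3: {1, 2, 3, 3} → 4 values.

4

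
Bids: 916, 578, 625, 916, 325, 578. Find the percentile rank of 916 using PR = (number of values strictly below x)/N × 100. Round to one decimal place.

N = 6.
Strictly below 916: 4. Equal to 916: 2.
PR = 4/6 × 100 = 66.7

66.7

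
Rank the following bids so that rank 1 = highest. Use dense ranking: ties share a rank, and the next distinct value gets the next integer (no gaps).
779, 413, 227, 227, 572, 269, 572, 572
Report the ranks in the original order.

1, 3, 5, 5, 2, 4, 2, 2

Sorted (descending): 779, 572, 572, 572, 413, 269, 227, 227
The 3 values of 572 share dense rank 2.
The 2 values of 227 share dense rank 5.
Remaining distinct values take the next consecutive integers.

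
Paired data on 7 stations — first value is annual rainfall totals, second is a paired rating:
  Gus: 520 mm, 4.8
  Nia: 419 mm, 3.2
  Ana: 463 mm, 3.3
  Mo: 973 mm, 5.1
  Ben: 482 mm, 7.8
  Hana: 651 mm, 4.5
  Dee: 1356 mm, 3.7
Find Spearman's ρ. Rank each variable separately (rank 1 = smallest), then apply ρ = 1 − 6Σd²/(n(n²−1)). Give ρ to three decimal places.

Ranks of variable 1: 4, 1, 2, 6, 3, 5, 7
Ranks of variable 2: 5, 1, 2, 6, 7, 4, 3
d = r₁ − r₂: -1, 0, 0, 0, -4, 1, 4
d²: 1, 0, 0, 0, 16, 1, 16; Σd² = 34
ρ = 1 − 6·34/(7·48) = 1 − 204/336 = 0.393

0.393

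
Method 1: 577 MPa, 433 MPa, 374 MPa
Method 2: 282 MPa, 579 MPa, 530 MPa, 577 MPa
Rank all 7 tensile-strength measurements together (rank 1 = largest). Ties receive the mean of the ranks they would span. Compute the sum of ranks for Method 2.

Sorted (descending): 579, 577, 577, 530, 433, 374, 282
The 2 values of 577 occupy positions 2–3 → average rank (2+3)/2 = 2.5.
Method 2 values → pooled ranks: 282→7, 579→1, 530→4, 577→2.5
Rank sum = 7 + 1 + 4 + 2.5 = 14.5

14.5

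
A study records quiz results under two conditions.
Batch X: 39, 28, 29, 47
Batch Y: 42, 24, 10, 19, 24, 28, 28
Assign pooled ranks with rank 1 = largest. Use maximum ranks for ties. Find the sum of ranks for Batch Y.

55

Sorted (descending): 47, 42, 39, 29, 28, 28, 28, 24, 24, 19, 10
The 3 values of 28 occupy positions 5–7 → each gets rank 7.
The 2 values of 24 occupy positions 8–9 → each gets rank 9.
Batch Y values → pooled ranks: 42→2, 24→9, 10→11, 19→10, 24→9, 28→7, 28→7
Rank sum = 2 + 9 + 11 + 10 + 9 + 7 + 7 = 55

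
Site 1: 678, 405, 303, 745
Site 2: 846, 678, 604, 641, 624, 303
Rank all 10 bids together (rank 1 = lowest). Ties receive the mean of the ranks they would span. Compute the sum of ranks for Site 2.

Sorted (ascending): 303, 303, 405, 604, 624, 641, 678, 678, 745, 846
The 2 values of 303 occupy positions 1–2 → average rank (1+2)/2 = 1.5.
The 2 values of 678 occupy positions 7–8 → average rank (7+8)/2 = 7.5.
Site 2 values → pooled ranks: 846→10, 678→7.5, 604→4, 641→6, 624→5, 303→1.5
Rank sum = 10 + 7.5 + 4 + 6 + 5 + 1.5 = 34

34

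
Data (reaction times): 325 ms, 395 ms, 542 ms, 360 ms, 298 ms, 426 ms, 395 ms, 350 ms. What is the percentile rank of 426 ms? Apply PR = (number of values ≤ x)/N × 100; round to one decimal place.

N = 8.
Strictly below 426: 6. Equal to 426: 1.
PR = 7/8 × 100 = 87.5

87.5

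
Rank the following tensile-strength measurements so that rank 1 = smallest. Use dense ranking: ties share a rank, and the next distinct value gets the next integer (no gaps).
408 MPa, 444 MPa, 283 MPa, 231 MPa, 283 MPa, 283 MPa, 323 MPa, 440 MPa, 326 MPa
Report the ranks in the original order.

5, 7, 2, 1, 2, 2, 3, 6, 4

Sorted (ascending): 231, 283, 283, 283, 323, 326, 408, 440, 444
The 3 values of 283 share dense rank 2.
Remaining distinct values take the next consecutive integers.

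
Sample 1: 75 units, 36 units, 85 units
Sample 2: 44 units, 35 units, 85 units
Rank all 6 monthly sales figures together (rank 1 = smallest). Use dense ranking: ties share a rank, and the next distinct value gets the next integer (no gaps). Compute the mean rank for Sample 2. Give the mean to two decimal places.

Sorted (ascending): 35, 36, 44, 75, 85, 85
The 2 values of 85 share dense rank 5.
Remaining distinct values take the next consecutive integers.
Sample 2 values → pooled ranks: 44→3, 35→1, 85→5
Mean rank = (3 + 1 + 5) / 3 = 3.00

3.00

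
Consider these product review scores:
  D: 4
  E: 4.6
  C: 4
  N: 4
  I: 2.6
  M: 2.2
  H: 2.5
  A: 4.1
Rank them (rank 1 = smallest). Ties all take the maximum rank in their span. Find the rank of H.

Sorted (ascending): 2.2, 2.5, 2.6, 4, 4, 4, 4.1, 4.6
The 3 values of 4 occupy positions 4–6 → each gets rank 6.
H has value 2.5 → rank 2.

2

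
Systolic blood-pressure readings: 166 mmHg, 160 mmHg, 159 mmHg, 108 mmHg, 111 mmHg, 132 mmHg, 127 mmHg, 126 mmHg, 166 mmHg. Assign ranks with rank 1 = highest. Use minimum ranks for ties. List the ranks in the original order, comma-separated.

Sorted (descending): 166, 166, 160, 159, 132, 127, 126, 111, 108
The 2 values of 166 occupy positions 1–2 → each gets rank 1.

1, 3, 4, 9, 8, 5, 6, 7, 1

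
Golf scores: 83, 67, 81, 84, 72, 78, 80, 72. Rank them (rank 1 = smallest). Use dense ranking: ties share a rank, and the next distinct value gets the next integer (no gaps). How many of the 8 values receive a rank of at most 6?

Sorted (ascending): 67, 72, 72, 78, 80, 81, 83, 84
The 2 values of 72 share dense rank 2.
Remaining distinct values take the next consecutive integers.
Ranks ≤ 6: {1, 2, 2, 3, 4, 5, 6} → 7 values.

7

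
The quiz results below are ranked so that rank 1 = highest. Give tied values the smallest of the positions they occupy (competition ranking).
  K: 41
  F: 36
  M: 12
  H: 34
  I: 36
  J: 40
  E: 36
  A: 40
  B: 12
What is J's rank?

2

Sorted (descending): 41, 40, 40, 36, 36, 36, 34, 12, 12
The 2 values of 40 occupy positions 2–3 → each gets rank 2.
The 3 values of 36 occupy positions 4–6 → each gets rank 4.
The 2 values of 12 occupy positions 8–9 → each gets rank 8.
J has value 40 → rank 2.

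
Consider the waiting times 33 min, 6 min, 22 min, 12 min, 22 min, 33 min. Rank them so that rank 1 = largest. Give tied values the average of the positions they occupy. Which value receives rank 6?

6

Sorted (descending): 33, 33, 22, 22, 12, 6
The 2 values of 33 occupy positions 1–2 → average rank (1+2)/2 = 1.5.
The 2 values of 22 occupy positions 3–4 → average rank (3+4)/2 = 3.5.
Rank 6 → value 6.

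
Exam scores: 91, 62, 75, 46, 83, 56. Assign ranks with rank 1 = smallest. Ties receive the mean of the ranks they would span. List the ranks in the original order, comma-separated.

6, 3, 4, 1, 5, 2

Sorted (ascending): 46, 56, 62, 75, 83, 91
No ties — each value takes its position as its rank.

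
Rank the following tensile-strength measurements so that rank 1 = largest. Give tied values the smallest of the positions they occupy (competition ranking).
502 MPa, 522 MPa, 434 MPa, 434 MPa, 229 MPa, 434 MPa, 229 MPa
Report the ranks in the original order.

Sorted (descending): 522, 502, 434, 434, 434, 229, 229
The 3 values of 434 occupy positions 3–5 → each gets rank 3.
The 2 values of 229 occupy positions 6–7 → each gets rank 6.

2, 1, 3, 3, 6, 3, 6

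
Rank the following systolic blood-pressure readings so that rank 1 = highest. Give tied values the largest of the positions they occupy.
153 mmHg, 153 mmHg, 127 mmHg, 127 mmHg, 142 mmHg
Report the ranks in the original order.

Sorted (descending): 153, 153, 142, 127, 127
The 2 values of 153 occupy positions 1–2 → each gets rank 2.
The 2 values of 127 occupy positions 4–5 → each gets rank 5.

2, 2, 5, 5, 3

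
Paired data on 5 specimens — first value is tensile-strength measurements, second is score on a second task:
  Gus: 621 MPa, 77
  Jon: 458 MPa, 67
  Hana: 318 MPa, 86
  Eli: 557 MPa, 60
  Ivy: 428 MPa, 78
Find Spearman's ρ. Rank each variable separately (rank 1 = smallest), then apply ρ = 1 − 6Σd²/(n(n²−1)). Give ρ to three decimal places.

-0.700

Ranks of variable 1: 5, 3, 1, 4, 2
Ranks of variable 2: 3, 2, 5, 1, 4
d = r₁ − r₂: 2, 1, -4, 3, -2
d²: 4, 1, 16, 9, 4; Σd² = 34
ρ = 1 − 6·34/(5·24) = 1 − 204/120 = -0.700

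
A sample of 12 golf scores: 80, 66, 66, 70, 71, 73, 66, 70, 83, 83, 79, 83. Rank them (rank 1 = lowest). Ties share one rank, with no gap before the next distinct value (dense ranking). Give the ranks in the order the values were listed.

Sorted (ascending): 66, 66, 66, 70, 70, 71, 73, 79, 80, 83, 83, 83
The 3 values of 66 share dense rank 1.
The 2 values of 70 share dense rank 2.
The 3 values of 83 share dense rank 7.
Remaining distinct values take the next consecutive integers.

6, 1, 1, 2, 3, 4, 1, 2, 7, 7, 5, 7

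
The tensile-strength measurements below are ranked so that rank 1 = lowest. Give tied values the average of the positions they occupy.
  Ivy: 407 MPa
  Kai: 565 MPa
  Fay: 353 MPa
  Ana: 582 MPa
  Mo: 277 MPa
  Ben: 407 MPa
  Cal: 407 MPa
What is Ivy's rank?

4

Sorted (ascending): 277, 353, 407, 407, 407, 565, 582
The 3 values of 407 occupy positions 3–5 → average rank 4.
Ivy has value 407 MPa → rank 4.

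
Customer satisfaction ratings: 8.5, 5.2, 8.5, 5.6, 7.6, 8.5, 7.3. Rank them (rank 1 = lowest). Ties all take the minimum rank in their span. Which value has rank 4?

7.6

Sorted (ascending): 5.2, 5.6, 7.3, 7.6, 8.5, 8.5, 8.5
The 3 values of 8.5 occupy positions 5–7 → each gets rank 5.
Rank 4 → value 7.6.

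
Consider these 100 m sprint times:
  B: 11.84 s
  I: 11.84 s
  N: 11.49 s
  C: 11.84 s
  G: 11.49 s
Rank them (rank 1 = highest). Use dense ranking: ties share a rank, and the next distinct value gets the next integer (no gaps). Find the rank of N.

Sorted (descending): 11.84, 11.84, 11.84, 11.49, 11.49
The 3 values of 11.84 share dense rank 1.
The 2 values of 11.49 share dense rank 2.
N has value 11.49 s → rank 2.

2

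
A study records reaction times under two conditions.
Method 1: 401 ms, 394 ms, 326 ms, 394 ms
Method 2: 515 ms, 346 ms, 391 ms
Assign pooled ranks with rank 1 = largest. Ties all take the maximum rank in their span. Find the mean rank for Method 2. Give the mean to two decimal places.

Sorted (descending): 515, 401, 394, 394, 391, 346, 326
The 2 values of 394 occupy positions 3–4 → each gets rank 4.
Method 2 values → pooled ranks: 515→1, 346→6, 391→5
Mean rank = (1 + 6 + 5) / 3 = 4.00

4.00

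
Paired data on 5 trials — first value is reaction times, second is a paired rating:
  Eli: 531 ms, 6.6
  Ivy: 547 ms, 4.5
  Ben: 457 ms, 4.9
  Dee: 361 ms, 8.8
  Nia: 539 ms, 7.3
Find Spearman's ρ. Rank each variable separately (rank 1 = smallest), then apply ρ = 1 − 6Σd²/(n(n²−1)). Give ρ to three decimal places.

-0.600

Ranks of variable 1: 3, 5, 2, 1, 4
Ranks of variable 2: 3, 1, 2, 5, 4
d = r₁ − r₂: 0, 4, 0, -4, 0
d²: 0, 16, 0, 16, 0; Σd² = 32
ρ = 1 − 6·32/(5·24) = 1 − 192/120 = -0.600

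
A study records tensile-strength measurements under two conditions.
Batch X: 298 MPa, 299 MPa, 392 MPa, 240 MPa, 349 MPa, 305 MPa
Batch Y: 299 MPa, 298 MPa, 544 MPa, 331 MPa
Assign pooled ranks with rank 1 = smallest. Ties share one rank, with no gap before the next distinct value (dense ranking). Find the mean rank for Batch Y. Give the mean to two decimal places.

Sorted (ascending): 240, 298, 298, 299, 299, 305, 331, 349, 392, 544
The 2 values of 298 share dense rank 2.
The 2 values of 299 share dense rank 3.
Remaining distinct values take the next consecutive integers.
Batch Y values → pooled ranks: 299→3, 298→2, 544→8, 331→5
Mean rank = (3 + 2 + 8 + 5) / 4 = 4.50

4.50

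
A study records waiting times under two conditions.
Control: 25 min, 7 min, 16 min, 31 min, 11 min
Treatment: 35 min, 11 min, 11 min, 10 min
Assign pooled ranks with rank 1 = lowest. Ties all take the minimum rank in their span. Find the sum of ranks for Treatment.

Sorted (ascending): 7, 10, 11, 11, 11, 16, 25, 31, 35
The 3 values of 11 occupy positions 3–5 → each gets rank 3.
Treatment values → pooled ranks: 35→9, 11→3, 11→3, 10→2
Rank sum = 9 + 3 + 3 + 2 = 17

17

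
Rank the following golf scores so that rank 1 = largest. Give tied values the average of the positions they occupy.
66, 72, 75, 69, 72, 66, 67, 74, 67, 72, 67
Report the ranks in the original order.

Sorted (descending): 75, 74, 72, 72, 72, 69, 67, 67, 67, 66, 66
The 3 values of 72 occupy positions 3–5 → average rank 4.
The 3 values of 67 occupy positions 7–9 → average rank 8.
The 2 values of 66 occupy positions 10–11 → average rank (10+11)/2 = 10.5.

10.5, 4, 1, 6, 4, 10.5, 8, 2, 8, 4, 8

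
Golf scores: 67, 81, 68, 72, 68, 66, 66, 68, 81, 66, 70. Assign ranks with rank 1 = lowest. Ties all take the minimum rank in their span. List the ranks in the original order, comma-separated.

4, 10, 5, 9, 5, 1, 1, 5, 10, 1, 8

Sorted (ascending): 66, 66, 66, 67, 68, 68, 68, 70, 72, 81, 81
The 3 values of 66 occupy positions 1–3 → each gets rank 1.
The 3 values of 68 occupy positions 5–7 → each gets rank 5.
The 2 values of 81 occupy positions 10–11 → each gets rank 10.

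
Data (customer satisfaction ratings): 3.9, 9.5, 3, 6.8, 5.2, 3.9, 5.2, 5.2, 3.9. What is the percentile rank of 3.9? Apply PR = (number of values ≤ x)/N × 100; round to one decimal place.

N = 9.
Strictly below 3.9: 1. Equal to 3.9: 3.
PR = 4/9 × 100 = 44.4

44.4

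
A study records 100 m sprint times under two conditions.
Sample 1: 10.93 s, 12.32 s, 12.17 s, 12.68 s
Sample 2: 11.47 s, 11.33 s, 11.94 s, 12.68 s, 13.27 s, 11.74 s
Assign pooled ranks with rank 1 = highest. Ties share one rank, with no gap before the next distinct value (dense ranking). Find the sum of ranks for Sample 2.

29

Sorted (descending): 13.27, 12.68, 12.68, 12.32, 12.17, 11.94, 11.74, 11.47, 11.33, 10.93
The 2 values of 12.68 share dense rank 2.
Remaining distinct values take the next consecutive integers.
Sample 2 values → pooled ranks: 11.47→7, 11.33→8, 11.94→5, 12.68→2, 13.27→1, 11.74→6
Rank sum = 7 + 8 + 5 + 2 + 1 + 6 = 29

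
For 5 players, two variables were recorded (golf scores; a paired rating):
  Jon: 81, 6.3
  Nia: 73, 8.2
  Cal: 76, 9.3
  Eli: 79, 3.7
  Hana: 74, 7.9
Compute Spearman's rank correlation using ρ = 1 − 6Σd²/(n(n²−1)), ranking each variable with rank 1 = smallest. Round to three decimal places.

Ranks of variable 1: 5, 1, 3, 4, 2
Ranks of variable 2: 2, 4, 5, 1, 3
d = r₁ − r₂: 3, -3, -2, 3, -1
d²: 9, 9, 4, 9, 1; Σd² = 32
ρ = 1 − 6·32/(5·24) = 1 − 192/120 = -0.600

-0.600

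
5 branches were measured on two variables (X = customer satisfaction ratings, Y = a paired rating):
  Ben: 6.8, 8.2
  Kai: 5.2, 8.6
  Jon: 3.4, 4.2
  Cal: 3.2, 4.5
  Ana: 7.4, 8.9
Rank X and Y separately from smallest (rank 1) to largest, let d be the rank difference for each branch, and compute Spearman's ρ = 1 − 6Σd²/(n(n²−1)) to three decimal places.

Ranks of variable 1: 4, 3, 2, 1, 5
Ranks of variable 2: 3, 4, 1, 2, 5
d = r₁ − r₂: 1, -1, 1, -1, 0
d²: 1, 1, 1, 1, 0; Σd² = 4
ρ = 1 − 6·4/(5·24) = 1 − 24/120 = 0.800

0.800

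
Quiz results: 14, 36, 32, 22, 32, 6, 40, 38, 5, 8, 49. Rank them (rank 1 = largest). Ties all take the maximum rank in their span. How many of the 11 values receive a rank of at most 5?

Sorted (descending): 49, 40, 38, 36, 32, 32, 22, 14, 8, 6, 5
The 2 values of 32 occupy positions 5–6 → each gets rank 6.
Ranks ≤ 5: {1, 2, 3, 4} → 4 values.

4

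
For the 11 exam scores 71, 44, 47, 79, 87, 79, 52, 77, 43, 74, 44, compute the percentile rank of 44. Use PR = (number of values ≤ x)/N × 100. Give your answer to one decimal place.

27.3

N = 11.
Strictly below 44: 1. Equal to 44: 2.
PR = 3/11 × 100 = 27.3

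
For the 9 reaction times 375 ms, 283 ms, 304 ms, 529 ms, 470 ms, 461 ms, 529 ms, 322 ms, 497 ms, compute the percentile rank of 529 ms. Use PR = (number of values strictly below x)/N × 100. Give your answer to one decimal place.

77.8

N = 9.
Strictly below 529: 7. Equal to 529: 2.
PR = 7/9 × 100 = 77.8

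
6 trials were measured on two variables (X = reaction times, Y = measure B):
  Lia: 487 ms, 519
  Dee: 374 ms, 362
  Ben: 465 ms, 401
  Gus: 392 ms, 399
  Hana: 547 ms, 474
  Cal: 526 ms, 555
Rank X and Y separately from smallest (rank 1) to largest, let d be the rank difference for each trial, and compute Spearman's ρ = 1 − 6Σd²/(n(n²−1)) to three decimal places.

Ranks of variable 1: 4, 1, 3, 2, 6, 5
Ranks of variable 2: 5, 1, 3, 2, 4, 6
d = r₁ − r₂: -1, 0, 0, 0, 2, -1
d²: 1, 0, 0, 0, 4, 1; Σd² = 6
ρ = 1 − 6·6/(6·35) = 1 − 36/210 = 0.829

0.829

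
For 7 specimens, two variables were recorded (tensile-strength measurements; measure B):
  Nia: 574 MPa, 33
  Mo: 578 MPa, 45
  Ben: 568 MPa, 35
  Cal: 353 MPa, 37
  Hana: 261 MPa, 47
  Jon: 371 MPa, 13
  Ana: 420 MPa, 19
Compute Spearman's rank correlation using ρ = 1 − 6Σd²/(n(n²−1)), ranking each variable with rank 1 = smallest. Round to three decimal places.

Ranks of variable 1: 6, 7, 5, 2, 1, 3, 4
Ranks of variable 2: 3, 6, 4, 5, 7, 1, 2
d = r₁ − r₂: 3, 1, 1, -3, -6, 2, 2
d²: 9, 1, 1, 9, 36, 4, 4; Σd² = 64
ρ = 1 − 6·64/(7·48) = 1 − 384/336 = -0.143

-0.143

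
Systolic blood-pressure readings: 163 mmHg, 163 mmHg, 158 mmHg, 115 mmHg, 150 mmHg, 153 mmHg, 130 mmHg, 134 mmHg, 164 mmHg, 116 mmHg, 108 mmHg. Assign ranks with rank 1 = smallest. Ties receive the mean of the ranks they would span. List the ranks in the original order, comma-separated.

9.5, 9.5, 8, 2, 6, 7, 4, 5, 11, 3, 1

Sorted (ascending): 108, 115, 116, 130, 134, 150, 153, 158, 163, 163, 164
The 2 values of 163 occupy positions 9–10 → average rank (9+10)/2 = 9.5.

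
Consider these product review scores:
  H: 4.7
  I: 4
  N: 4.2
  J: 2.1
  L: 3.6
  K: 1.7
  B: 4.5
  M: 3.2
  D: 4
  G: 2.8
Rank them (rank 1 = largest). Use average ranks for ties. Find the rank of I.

Sorted (descending): 4.7, 4.5, 4.2, 4, 4, 3.6, 3.2, 2.8, 2.1, 1.7
The 2 values of 4 occupy positions 4–5 → average rank (4+5)/2 = 4.5.
I has value 4 → rank 4.5.

4.5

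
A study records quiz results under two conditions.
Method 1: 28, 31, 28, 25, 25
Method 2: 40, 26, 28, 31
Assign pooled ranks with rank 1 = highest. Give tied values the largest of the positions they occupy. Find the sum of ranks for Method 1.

Sorted (descending): 40, 31, 31, 28, 28, 28, 26, 25, 25
The 2 values of 31 occupy positions 2–3 → each gets rank 3.
The 3 values of 28 occupy positions 4–6 → each gets rank 6.
The 2 values of 25 occupy positions 8–9 → each gets rank 9.
Method 1 values → pooled ranks: 28→6, 31→3, 28→6, 25→9, 25→9
Rank sum = 6 + 3 + 6 + 9 + 9 = 33

33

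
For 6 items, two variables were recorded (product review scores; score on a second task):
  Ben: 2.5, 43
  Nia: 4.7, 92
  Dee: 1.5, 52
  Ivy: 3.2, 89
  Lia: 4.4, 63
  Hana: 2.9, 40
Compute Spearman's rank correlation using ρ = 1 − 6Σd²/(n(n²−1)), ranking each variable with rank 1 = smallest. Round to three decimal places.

0.714

Ranks of variable 1: 2, 6, 1, 4, 5, 3
Ranks of variable 2: 2, 6, 3, 5, 4, 1
d = r₁ − r₂: 0, 0, -2, -1, 1, 2
d²: 0, 0, 4, 1, 1, 4; Σd² = 10
ρ = 1 − 6·10/(6·35) = 1 − 60/210 = 0.714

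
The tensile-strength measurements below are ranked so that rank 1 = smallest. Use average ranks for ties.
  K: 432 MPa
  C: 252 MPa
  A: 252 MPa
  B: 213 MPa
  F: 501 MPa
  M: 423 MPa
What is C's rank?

Sorted (ascending): 213, 252, 252, 423, 432, 501
The 2 values of 252 occupy positions 2–3 → average rank (2+3)/2 = 2.5.
C has value 252 MPa → rank 2.5.

2.5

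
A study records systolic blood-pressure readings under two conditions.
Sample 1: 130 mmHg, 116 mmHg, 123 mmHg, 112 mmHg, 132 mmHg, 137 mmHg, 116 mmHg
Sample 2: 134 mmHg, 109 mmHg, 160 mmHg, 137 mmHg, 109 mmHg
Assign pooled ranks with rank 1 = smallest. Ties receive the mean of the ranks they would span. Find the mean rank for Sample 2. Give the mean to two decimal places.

6.90

Sorted (ascending): 109, 109, 112, 116, 116, 123, 130, 132, 134, 137, 137, 160
The 2 values of 109 occupy positions 1–2 → average rank (1+2)/2 = 1.5.
The 2 values of 116 occupy positions 4–5 → average rank (4+5)/2 = 4.5.
The 2 values of 137 occupy positions 10–11 → average rank (10+11)/2 = 10.5.
Sample 2 values → pooled ranks: 134→9, 109→1.5, 160→12, 137→10.5, 109→1.5
Mean rank = (9 + 1.5 + 12 + 10.5 + 1.5) / 5 = 6.90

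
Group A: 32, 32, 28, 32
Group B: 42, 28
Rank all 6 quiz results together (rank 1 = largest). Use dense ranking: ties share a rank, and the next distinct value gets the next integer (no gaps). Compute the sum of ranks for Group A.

9

Sorted (descending): 42, 32, 32, 32, 28, 28
The 3 values of 32 share dense rank 2.
The 2 values of 28 share dense rank 3.
Remaining distinct values take the next consecutive integers.
Group A values → pooled ranks: 32→2, 32→2, 28→3, 32→2
Rank sum = 2 + 2 + 3 + 2 = 9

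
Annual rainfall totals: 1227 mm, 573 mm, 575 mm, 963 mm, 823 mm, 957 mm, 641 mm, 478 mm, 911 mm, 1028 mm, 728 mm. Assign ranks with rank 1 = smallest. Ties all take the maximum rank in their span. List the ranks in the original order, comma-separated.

Sorted (ascending): 478, 573, 575, 641, 728, 823, 911, 957, 963, 1028, 1227
No ties — each value takes its position as its rank.

11, 2, 3, 9, 6, 8, 4, 1, 7, 10, 5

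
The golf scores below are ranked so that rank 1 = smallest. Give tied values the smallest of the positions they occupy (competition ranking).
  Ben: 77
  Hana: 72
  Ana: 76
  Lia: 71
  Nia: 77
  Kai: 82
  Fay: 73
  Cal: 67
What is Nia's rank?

Sorted (ascending): 67, 71, 72, 73, 76, 77, 77, 82
The 2 values of 77 occupy positions 6–7 → each gets rank 6.
Nia has value 77 → rank 6.

6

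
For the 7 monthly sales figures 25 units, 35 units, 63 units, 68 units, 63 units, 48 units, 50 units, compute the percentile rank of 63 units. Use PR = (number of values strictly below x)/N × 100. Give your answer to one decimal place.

57.1

N = 7.
Strictly below 63: 4. Equal to 63: 2.
PR = 4/7 × 100 = 57.1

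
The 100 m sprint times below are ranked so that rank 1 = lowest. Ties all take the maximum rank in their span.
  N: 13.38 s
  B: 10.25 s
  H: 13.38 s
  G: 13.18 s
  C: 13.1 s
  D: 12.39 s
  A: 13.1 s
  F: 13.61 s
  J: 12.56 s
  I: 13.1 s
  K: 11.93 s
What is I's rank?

Sorted (ascending): 10.25, 11.93, 12.39, 12.56, 13.1, 13.1, 13.1, 13.18, 13.38, 13.38, 13.61
The 3 values of 13.1 occupy positions 5–7 → each gets rank 7.
The 2 values of 13.38 occupy positions 9–10 → each gets rank 10.
I has value 13.1 s → rank 7.

7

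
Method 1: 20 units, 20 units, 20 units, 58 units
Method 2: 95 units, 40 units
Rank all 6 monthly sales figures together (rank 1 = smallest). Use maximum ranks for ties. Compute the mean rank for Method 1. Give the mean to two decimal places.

3.50

Sorted (ascending): 20, 20, 20, 40, 58, 95
The 3 values of 20 occupy positions 1–3 → each gets rank 3.
Method 1 values → pooled ranks: 20→3, 20→3, 20→3, 58→5
Mean rank = (3 + 3 + 3 + 5) / 4 = 3.50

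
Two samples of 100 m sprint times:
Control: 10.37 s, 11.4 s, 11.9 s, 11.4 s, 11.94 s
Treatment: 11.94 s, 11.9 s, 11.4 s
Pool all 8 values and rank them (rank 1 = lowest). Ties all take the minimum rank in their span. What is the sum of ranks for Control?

Sorted (ascending): 10.37, 11.4, 11.4, 11.4, 11.9, 11.9, 11.94, 11.94
The 3 values of 11.4 occupy positions 2–4 → each gets rank 2.
The 2 values of 11.9 occupy positions 5–6 → each gets rank 5.
The 2 values of 11.94 occupy positions 7–8 → each gets rank 7.
Control values → pooled ranks: 10.37→1, 11.4→2, 11.9→5, 11.4→2, 11.94→7
Rank sum = 1 + 2 + 5 + 2 + 7 = 17

17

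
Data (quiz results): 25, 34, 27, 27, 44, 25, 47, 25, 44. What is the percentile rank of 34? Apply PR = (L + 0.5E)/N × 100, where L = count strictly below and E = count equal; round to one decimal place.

61.1

N = 9.
Strictly below 34: 5. Equal to 34: 1.
PR = (5 + 0.5·1)/9 × 100 = 61.1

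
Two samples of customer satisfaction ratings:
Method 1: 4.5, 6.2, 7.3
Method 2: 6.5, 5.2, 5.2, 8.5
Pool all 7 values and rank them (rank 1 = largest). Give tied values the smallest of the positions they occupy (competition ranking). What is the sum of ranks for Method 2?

Sorted (descending): 8.5, 7.3, 6.5, 6.2, 5.2, 5.2, 4.5
The 2 values of 5.2 occupy positions 5–6 → each gets rank 5.
Method 2 values → pooled ranks: 6.5→3, 5.2→5, 5.2→5, 8.5→1
Rank sum = 3 + 5 + 5 + 1 = 14

14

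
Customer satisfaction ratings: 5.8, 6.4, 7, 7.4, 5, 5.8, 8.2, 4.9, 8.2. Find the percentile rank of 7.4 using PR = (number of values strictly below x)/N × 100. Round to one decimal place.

66.7

N = 9.
Strictly below 7.4: 6. Equal to 7.4: 1.
PR = 6/9 × 100 = 66.7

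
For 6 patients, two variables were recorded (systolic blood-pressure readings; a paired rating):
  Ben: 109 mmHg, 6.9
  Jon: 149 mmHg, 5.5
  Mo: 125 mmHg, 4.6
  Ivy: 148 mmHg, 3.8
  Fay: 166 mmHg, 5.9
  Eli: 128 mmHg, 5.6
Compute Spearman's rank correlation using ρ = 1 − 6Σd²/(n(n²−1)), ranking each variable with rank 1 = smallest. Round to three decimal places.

Ranks of variable 1: 1, 5, 2, 4, 6, 3
Ranks of variable 2: 6, 3, 2, 1, 5, 4
d = r₁ − r₂: -5, 2, 0, 3, 1, -1
d²: 25, 4, 0, 9, 1, 1; Σd² = 40
ρ = 1 − 6·40/(6·35) = 1 − 240/210 = -0.143

-0.143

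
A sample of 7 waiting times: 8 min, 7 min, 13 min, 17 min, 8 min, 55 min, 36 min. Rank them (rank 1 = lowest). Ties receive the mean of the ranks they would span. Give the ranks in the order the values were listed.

2.5, 1, 4, 5, 2.5, 7, 6

Sorted (ascending): 7, 8, 8, 13, 17, 36, 55
The 2 values of 8 occupy positions 2–3 → average rank (2+3)/2 = 2.5.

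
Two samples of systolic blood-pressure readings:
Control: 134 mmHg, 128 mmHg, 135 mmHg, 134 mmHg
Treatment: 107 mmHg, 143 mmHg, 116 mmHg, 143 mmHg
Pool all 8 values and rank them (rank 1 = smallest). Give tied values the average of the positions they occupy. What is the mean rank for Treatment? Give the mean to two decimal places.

4.50

Sorted (ascending): 107, 116, 128, 134, 134, 135, 143, 143
The 2 values of 134 occupy positions 4–5 → average rank (4+5)/2 = 4.5.
The 2 values of 143 occupy positions 7–8 → average rank (7+8)/2 = 7.5.
Treatment values → pooled ranks: 107→1, 143→7.5, 116→2, 143→7.5
Mean rank = (1 + 7.5 + 2 + 7.5) / 4 = 4.50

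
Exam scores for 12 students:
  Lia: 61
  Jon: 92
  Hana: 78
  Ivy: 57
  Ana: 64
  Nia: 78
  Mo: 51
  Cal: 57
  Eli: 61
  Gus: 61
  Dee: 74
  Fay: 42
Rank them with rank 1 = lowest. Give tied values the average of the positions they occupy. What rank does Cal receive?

3.5

Sorted (ascending): 42, 51, 57, 57, 61, 61, 61, 64, 74, 78, 78, 92
The 2 values of 57 occupy positions 3–4 → average rank (3+4)/2 = 3.5.
The 3 values of 61 occupy positions 5–7 → average rank 6.
The 2 values of 78 occupy positions 10–11 → average rank (10+11)/2 = 10.5.
Cal has value 57 → rank 3.5.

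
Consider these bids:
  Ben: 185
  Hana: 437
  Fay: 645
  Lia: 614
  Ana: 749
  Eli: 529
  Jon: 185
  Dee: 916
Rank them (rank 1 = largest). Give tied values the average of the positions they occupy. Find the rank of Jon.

7.5

Sorted (descending): 916, 749, 645, 614, 529, 437, 185, 185
The 2 values of 185 occupy positions 7–8 → average rank (7+8)/2 = 7.5.
Jon has value 185 → rank 7.5.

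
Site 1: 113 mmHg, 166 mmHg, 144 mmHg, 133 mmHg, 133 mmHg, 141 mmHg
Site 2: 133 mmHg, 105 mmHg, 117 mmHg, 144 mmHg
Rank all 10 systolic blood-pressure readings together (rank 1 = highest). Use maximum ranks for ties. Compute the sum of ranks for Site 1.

Sorted (descending): 166, 144, 144, 141, 133, 133, 133, 117, 113, 105
The 2 values of 144 occupy positions 2–3 → each gets rank 3.
The 3 values of 133 occupy positions 5–7 → each gets rank 7.
Site 1 values → pooled ranks: 113→9, 166→1, 144→3, 133→7, 133→7, 141→4
Rank sum = 9 + 1 + 3 + 7 + 7 + 4 = 31

31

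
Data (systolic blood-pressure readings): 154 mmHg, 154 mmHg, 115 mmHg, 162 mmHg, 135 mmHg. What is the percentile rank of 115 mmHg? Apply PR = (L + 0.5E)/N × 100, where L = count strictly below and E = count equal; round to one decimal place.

10.0

N = 5.
Strictly below 115: 0. Equal to 115: 1.
PR = (0 + 0.5·1)/5 × 100 = 10.0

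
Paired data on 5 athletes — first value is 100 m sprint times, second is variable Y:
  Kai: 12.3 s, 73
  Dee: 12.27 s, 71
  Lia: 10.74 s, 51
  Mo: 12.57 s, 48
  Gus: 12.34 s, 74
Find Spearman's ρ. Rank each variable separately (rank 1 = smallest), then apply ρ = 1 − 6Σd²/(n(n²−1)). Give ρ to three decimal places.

0.000

Ranks of variable 1: 3, 2, 1, 5, 4
Ranks of variable 2: 4, 3, 2, 1, 5
d = r₁ − r₂: -1, -1, -1, 4, -1
d²: 1, 1, 1, 16, 1; Σd² = 20
ρ = 1 − 6·20/(5·24) = 1 − 120/120 = 0.000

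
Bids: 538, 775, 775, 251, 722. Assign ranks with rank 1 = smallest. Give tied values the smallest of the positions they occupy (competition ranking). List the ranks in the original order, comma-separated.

Sorted (ascending): 251, 538, 722, 775, 775
The 2 values of 775 occupy positions 4–5 → each gets rank 4.

2, 4, 4, 1, 3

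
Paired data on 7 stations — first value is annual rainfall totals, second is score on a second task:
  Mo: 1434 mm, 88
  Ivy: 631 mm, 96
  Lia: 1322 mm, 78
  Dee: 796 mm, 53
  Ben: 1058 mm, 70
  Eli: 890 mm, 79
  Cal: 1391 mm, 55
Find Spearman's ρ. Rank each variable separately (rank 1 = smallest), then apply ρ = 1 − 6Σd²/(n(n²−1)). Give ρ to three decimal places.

Ranks of variable 1: 7, 1, 5, 2, 4, 3, 6
Ranks of variable 2: 6, 7, 4, 1, 3, 5, 2
d = r₁ − r₂: 1, -6, 1, 1, 1, -2, 4
d²: 1, 36, 1, 1, 1, 4, 16; Σd² = 60
ρ = 1 − 6·60/(7·48) = 1 − 360/336 = -0.071

-0.071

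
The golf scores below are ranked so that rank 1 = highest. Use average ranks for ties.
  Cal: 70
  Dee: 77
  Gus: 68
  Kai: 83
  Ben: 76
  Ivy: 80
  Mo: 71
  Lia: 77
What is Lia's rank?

Sorted (descending): 83, 80, 77, 77, 76, 71, 70, 68
The 2 values of 77 occupy positions 3–4 → average rank (3+4)/2 = 3.5.
Lia has value 77 → rank 3.5.

3.5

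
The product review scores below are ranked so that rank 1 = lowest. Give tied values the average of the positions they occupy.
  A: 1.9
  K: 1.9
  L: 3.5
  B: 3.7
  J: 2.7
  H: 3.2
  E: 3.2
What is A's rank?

Sorted (ascending): 1.9, 1.9, 2.7, 3.2, 3.2, 3.5, 3.7
The 2 values of 1.9 occupy positions 1–2 → average rank (1+2)/2 = 1.5.
The 2 values of 3.2 occupy positions 4–5 → average rank (4+5)/2 = 4.5.
A has value 1.9 → rank 1.5.

1.5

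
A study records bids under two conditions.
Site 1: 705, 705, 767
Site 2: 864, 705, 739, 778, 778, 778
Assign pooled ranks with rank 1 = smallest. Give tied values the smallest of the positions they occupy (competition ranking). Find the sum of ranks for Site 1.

7

Sorted (ascending): 705, 705, 705, 739, 767, 778, 778, 778, 864
The 3 values of 705 occupy positions 1–3 → each gets rank 1.
The 3 values of 778 occupy positions 6–8 → each gets rank 6.
Site 1 values → pooled ranks: 705→1, 705→1, 767→5
Rank sum = 1 + 1 + 5 = 7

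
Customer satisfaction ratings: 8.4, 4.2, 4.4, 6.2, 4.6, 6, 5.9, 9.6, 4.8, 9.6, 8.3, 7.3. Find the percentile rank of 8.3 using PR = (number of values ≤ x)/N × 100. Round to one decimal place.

N = 12.
Strictly below 8.3: 8. Equal to 8.3: 1.
PR = 9/12 × 100 = 75.0

75.0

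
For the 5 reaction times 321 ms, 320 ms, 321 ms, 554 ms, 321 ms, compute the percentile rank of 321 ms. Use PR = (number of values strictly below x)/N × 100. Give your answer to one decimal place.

N = 5.
Strictly below 321: 1. Equal to 321: 3.
PR = 1/5 × 100 = 20.0

20.0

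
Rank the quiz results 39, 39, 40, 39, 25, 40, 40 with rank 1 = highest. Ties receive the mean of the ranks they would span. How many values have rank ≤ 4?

Sorted (descending): 40, 40, 40, 39, 39, 39, 25
The 3 values of 40 occupy positions 1–3 → average rank 2.
The 3 values of 39 occupy positions 4–6 → average rank 5.
Ranks ≤ 4: {2, 2, 2} → 3 values.

3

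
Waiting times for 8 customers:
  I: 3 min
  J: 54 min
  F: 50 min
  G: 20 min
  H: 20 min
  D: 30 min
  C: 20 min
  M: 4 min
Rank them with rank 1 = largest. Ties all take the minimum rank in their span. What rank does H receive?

4

Sorted (descending): 54, 50, 30, 20, 20, 20, 4, 3
The 3 values of 20 occupy positions 4–6 → each gets rank 4.
H has value 20 min → rank 4.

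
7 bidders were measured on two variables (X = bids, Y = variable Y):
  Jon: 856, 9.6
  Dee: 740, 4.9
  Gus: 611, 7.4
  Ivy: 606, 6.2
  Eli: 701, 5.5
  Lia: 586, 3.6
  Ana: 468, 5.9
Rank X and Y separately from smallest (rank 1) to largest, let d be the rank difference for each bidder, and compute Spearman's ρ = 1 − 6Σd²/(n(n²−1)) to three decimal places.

Ranks of variable 1: 7, 6, 4, 3, 5, 2, 1
Ranks of variable 2: 7, 2, 6, 5, 3, 1, 4
d = r₁ − r₂: 0, 4, -2, -2, 2, 1, -3
d²: 0, 16, 4, 4, 4, 1, 9; Σd² = 38
ρ = 1 − 6·38/(7·48) = 1 − 228/336 = 0.321

0.321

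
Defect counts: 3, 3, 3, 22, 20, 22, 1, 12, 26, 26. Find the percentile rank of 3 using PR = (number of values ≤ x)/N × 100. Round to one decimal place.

N = 10.
Strictly below 3: 1. Equal to 3: 3.
PR = 4/10 × 100 = 40.0

40.0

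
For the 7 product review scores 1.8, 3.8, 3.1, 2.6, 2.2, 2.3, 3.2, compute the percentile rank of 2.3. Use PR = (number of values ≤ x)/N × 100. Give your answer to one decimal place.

N = 7.
Strictly below 2.3: 2. Equal to 2.3: 1.
PR = 3/7 × 100 = 42.9

42.9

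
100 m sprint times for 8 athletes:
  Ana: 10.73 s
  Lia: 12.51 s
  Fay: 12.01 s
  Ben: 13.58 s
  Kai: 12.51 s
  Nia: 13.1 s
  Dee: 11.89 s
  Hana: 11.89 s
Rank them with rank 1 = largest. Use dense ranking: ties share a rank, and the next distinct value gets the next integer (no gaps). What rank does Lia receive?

Sorted (descending): 13.58, 13.1, 12.51, 12.51, 12.01, 11.89, 11.89, 10.73
The 2 values of 12.51 share dense rank 3.
The 2 values of 11.89 share dense rank 5.
Remaining distinct values take the next consecutive integers.
Lia has value 12.51 s → rank 3.

3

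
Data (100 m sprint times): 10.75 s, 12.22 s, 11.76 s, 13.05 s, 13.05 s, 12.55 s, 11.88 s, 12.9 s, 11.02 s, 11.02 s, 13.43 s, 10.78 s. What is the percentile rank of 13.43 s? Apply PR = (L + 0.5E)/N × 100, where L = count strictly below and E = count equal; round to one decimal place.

95.8

N = 12.
Strictly below 13.43: 11. Equal to 13.43: 1.
PR = (11 + 0.5·1)/12 × 100 = 95.8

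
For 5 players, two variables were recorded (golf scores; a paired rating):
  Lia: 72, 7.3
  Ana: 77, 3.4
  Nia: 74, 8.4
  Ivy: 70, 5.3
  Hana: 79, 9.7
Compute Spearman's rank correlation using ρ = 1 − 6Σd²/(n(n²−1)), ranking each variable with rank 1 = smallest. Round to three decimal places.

Ranks of variable 1: 2, 4, 3, 1, 5
Ranks of variable 2: 3, 1, 4, 2, 5
d = r₁ − r₂: -1, 3, -1, -1, 0
d²: 1, 9, 1, 1, 0; Σd² = 12
ρ = 1 − 6·12/(5·24) = 1 − 72/120 = 0.400

0.400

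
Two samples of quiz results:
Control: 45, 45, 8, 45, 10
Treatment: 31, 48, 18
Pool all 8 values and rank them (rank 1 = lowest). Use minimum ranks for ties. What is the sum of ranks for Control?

18

Sorted (ascending): 8, 10, 18, 31, 45, 45, 45, 48
The 3 values of 45 occupy positions 5–7 → each gets rank 5.
Control values → pooled ranks: 45→5, 45→5, 8→1, 45→5, 10→2
Rank sum = 5 + 5 + 1 + 5 + 2 = 18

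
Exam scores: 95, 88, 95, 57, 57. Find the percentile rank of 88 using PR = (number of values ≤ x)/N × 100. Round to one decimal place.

N = 5.
Strictly below 88: 2. Equal to 88: 1.
PR = 3/5 × 100 = 60.0

60.0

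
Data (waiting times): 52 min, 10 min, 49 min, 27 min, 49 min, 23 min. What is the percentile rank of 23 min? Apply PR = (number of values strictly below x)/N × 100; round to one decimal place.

N = 6.
Strictly below 23: 1. Equal to 23: 1.
PR = 1/6 × 100 = 16.7

16.7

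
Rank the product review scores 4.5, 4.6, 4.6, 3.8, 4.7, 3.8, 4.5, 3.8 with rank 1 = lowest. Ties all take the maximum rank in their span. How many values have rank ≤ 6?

5

Sorted (ascending): 3.8, 3.8, 3.8, 4.5, 4.5, 4.6, 4.6, 4.7
The 3 values of 3.8 occupy positions 1–3 → each gets rank 3.
The 2 values of 4.5 occupy positions 4–5 → each gets rank 5.
The 2 values of 4.6 occupy positions 6–7 → each gets rank 7.
Ranks ≤ 6: {3, 3, 3, 5, 5} → 5 values.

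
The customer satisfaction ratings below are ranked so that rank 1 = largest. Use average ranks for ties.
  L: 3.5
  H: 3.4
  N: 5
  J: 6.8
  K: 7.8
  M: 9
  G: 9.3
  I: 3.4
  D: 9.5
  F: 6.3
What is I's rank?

Sorted (descending): 9.5, 9.3, 9, 7.8, 6.8, 6.3, 5, 3.5, 3.4, 3.4
The 2 values of 3.4 occupy positions 9–10 → average rank (9+10)/2 = 9.5.
I has value 3.4 → rank 9.5.

9.5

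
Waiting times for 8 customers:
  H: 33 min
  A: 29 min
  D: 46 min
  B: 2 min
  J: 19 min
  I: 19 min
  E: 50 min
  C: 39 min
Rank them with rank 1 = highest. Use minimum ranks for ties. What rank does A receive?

5

Sorted (descending): 50, 46, 39, 33, 29, 19, 19, 2
The 2 values of 19 occupy positions 6–7 → each gets rank 6.
A has value 29 min → rank 5.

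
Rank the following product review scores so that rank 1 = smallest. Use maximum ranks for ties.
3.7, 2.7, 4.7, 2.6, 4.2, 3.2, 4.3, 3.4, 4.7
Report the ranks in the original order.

5, 2, 9, 1, 6, 3, 7, 4, 9

Sorted (ascending): 2.6, 2.7, 3.2, 3.4, 3.7, 4.2, 4.3, 4.7, 4.7
The 2 values of 4.7 occupy positions 8–9 → each gets rank 9.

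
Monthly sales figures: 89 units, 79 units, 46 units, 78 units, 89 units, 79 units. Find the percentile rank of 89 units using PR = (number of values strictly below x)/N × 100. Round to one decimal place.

66.7

N = 6.
Strictly below 89: 4. Equal to 89: 2.
PR = 4/6 × 100 = 66.7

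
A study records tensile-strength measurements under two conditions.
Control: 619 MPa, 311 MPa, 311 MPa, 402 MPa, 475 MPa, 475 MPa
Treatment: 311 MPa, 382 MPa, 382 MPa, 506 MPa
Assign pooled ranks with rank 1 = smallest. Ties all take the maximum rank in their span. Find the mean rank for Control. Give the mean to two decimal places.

Sorted (ascending): 311, 311, 311, 382, 382, 402, 475, 475, 506, 619
The 3 values of 311 occupy positions 1–3 → each gets rank 3.
The 2 values of 382 occupy positions 4–5 → each gets rank 5.
The 2 values of 475 occupy positions 7–8 → each gets rank 8.
Control values → pooled ranks: 619→10, 311→3, 311→3, 402→6, 475→8, 475→8
Mean rank = (10 + 3 + 3 + 6 + 8 + 8) / 6 = 6.33

6.33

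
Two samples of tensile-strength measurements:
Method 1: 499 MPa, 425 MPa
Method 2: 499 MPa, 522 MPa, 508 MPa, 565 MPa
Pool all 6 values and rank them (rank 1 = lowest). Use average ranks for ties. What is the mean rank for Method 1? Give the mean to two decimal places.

Sorted (ascending): 425, 499, 499, 508, 522, 565
The 2 values of 499 occupy positions 2–3 → average rank (2+3)/2 = 2.5.
Method 1 values → pooled ranks: 499→2.5, 425→1
Mean rank = (2.5 + 1) / 2 = 1.75

1.75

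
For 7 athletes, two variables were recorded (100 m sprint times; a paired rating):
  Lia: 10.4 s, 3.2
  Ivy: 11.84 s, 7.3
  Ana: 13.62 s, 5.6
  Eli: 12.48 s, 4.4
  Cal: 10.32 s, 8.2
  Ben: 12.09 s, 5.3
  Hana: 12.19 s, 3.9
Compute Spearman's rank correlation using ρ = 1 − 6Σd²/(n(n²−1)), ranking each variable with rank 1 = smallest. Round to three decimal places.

-0.214

Ranks of variable 1: 2, 3, 7, 6, 1, 4, 5
Ranks of variable 2: 1, 6, 5, 3, 7, 4, 2
d = r₁ − r₂: 1, -3, 2, 3, -6, 0, 3
d²: 1, 9, 4, 9, 36, 0, 9; Σd² = 68
ρ = 1 − 6·68/(7·48) = 1 − 408/336 = -0.214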